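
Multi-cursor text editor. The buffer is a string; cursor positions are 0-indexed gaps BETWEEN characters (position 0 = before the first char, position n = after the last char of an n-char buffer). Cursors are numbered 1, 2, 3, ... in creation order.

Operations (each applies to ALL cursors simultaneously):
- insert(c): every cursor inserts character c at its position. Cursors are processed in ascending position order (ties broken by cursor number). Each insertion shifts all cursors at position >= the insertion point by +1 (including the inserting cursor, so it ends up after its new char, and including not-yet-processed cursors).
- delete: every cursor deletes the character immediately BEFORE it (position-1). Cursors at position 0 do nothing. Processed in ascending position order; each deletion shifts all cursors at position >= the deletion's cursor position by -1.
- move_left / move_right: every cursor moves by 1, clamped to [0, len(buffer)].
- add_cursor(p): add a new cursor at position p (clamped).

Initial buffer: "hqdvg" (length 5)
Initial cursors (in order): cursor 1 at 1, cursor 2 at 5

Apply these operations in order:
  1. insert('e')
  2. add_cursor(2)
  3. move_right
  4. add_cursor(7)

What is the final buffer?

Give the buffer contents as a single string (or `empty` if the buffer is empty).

Answer: heqdvge

Derivation:
After op 1 (insert('e')): buffer="heqdvge" (len 7), cursors c1@2 c2@7, authorship .1....2
After op 2 (add_cursor(2)): buffer="heqdvge" (len 7), cursors c1@2 c3@2 c2@7, authorship .1....2
After op 3 (move_right): buffer="heqdvge" (len 7), cursors c1@3 c3@3 c2@7, authorship .1....2
After op 4 (add_cursor(7)): buffer="heqdvge" (len 7), cursors c1@3 c3@3 c2@7 c4@7, authorship .1....2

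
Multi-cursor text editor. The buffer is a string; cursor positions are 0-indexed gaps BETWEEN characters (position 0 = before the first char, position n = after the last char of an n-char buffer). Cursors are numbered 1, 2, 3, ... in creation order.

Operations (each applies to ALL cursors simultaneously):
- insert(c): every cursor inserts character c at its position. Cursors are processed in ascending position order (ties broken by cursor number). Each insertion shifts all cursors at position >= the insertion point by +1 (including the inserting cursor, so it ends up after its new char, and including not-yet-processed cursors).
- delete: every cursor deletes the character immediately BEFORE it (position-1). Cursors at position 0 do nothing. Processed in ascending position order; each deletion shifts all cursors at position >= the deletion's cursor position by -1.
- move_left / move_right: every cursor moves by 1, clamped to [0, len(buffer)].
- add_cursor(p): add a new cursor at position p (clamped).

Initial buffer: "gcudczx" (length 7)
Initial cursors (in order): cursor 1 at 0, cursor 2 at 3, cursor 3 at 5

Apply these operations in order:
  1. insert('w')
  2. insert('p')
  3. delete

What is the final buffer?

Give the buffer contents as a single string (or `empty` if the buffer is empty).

After op 1 (insert('w')): buffer="wgcuwdcwzx" (len 10), cursors c1@1 c2@5 c3@8, authorship 1...2..3..
After op 2 (insert('p')): buffer="wpgcuwpdcwpzx" (len 13), cursors c1@2 c2@7 c3@11, authorship 11...22..33..
After op 3 (delete): buffer="wgcuwdcwzx" (len 10), cursors c1@1 c2@5 c3@8, authorship 1...2..3..

Answer: wgcuwdcwzx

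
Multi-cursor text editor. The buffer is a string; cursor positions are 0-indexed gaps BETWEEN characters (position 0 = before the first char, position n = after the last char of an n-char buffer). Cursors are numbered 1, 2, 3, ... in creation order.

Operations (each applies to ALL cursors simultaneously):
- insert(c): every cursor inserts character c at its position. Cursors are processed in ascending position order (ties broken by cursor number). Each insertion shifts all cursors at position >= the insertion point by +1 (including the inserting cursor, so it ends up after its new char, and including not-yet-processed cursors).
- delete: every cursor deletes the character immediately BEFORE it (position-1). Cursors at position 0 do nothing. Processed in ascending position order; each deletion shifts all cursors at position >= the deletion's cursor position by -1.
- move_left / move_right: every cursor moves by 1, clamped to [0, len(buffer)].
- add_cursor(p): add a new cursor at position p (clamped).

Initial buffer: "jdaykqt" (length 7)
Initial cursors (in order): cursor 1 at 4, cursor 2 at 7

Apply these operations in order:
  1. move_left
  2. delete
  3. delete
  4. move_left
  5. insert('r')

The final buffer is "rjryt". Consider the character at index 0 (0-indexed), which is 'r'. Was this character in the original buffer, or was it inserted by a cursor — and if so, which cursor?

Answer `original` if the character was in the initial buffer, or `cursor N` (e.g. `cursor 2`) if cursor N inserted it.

After op 1 (move_left): buffer="jdaykqt" (len 7), cursors c1@3 c2@6, authorship .......
After op 2 (delete): buffer="jdykt" (len 5), cursors c1@2 c2@4, authorship .....
After op 3 (delete): buffer="jyt" (len 3), cursors c1@1 c2@2, authorship ...
After op 4 (move_left): buffer="jyt" (len 3), cursors c1@0 c2@1, authorship ...
After op 5 (insert('r')): buffer="rjryt" (len 5), cursors c1@1 c2@3, authorship 1.2..
Authorship (.=original, N=cursor N): 1 . 2 . .
Index 0: author = 1

Answer: cursor 1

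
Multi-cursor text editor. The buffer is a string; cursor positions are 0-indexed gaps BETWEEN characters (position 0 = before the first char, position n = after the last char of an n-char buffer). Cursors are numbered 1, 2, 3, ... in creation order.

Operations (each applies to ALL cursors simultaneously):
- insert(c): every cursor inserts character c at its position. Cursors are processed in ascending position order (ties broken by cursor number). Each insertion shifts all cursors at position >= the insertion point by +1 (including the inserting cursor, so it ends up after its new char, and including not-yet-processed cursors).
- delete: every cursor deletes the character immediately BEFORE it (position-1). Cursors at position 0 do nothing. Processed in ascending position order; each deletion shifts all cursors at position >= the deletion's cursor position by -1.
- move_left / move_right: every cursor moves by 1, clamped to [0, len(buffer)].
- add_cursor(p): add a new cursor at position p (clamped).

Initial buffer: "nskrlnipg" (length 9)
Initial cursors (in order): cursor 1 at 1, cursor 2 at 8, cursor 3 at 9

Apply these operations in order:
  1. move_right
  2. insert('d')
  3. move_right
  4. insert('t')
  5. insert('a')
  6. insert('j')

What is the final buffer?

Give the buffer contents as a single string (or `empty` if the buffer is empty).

Answer: nsdktajrlnipgddttaajj

Derivation:
After op 1 (move_right): buffer="nskrlnipg" (len 9), cursors c1@2 c2@9 c3@9, authorship .........
After op 2 (insert('d')): buffer="nsdkrlnipgdd" (len 12), cursors c1@3 c2@12 c3@12, authorship ..1.......23
After op 3 (move_right): buffer="nsdkrlnipgdd" (len 12), cursors c1@4 c2@12 c3@12, authorship ..1.......23
After op 4 (insert('t')): buffer="nsdktrlnipgddtt" (len 15), cursors c1@5 c2@15 c3@15, authorship ..1.1......2323
After op 5 (insert('a')): buffer="nsdktarlnipgddttaa" (len 18), cursors c1@6 c2@18 c3@18, authorship ..1.11......232323
After op 6 (insert('j')): buffer="nsdktajrlnipgddttaajj" (len 21), cursors c1@7 c2@21 c3@21, authorship ..1.111......23232323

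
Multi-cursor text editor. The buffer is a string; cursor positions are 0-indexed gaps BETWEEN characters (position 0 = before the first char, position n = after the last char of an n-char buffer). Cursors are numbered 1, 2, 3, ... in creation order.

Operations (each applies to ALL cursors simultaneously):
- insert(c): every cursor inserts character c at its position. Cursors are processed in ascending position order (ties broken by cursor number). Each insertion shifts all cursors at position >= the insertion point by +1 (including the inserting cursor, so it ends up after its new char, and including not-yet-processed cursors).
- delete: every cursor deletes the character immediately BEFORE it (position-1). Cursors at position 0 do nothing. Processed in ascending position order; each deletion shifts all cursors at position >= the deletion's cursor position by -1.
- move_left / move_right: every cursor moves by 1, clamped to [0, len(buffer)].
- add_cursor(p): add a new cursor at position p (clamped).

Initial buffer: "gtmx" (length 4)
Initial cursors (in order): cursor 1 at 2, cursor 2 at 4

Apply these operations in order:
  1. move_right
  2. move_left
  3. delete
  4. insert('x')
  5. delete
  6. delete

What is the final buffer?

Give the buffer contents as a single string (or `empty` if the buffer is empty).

After op 1 (move_right): buffer="gtmx" (len 4), cursors c1@3 c2@4, authorship ....
After op 2 (move_left): buffer="gtmx" (len 4), cursors c1@2 c2@3, authorship ....
After op 3 (delete): buffer="gx" (len 2), cursors c1@1 c2@1, authorship ..
After op 4 (insert('x')): buffer="gxxx" (len 4), cursors c1@3 c2@3, authorship .12.
After op 5 (delete): buffer="gx" (len 2), cursors c1@1 c2@1, authorship ..
After op 6 (delete): buffer="x" (len 1), cursors c1@0 c2@0, authorship .

Answer: x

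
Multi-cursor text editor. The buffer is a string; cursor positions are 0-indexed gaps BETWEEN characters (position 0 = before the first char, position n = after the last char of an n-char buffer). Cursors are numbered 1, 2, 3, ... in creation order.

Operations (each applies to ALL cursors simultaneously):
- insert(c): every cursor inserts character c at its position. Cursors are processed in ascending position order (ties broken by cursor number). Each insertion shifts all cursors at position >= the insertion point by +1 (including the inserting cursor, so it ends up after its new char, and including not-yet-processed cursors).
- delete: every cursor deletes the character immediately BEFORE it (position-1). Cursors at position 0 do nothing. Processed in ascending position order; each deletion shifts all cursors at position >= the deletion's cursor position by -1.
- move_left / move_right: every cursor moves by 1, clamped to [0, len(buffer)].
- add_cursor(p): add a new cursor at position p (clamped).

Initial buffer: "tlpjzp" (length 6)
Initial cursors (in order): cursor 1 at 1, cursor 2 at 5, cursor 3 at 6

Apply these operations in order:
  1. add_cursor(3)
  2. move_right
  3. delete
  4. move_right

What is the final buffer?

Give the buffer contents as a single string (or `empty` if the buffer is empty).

Answer: tp

Derivation:
After op 1 (add_cursor(3)): buffer="tlpjzp" (len 6), cursors c1@1 c4@3 c2@5 c3@6, authorship ......
After op 2 (move_right): buffer="tlpjzp" (len 6), cursors c1@2 c4@4 c2@6 c3@6, authorship ......
After op 3 (delete): buffer="tp" (len 2), cursors c1@1 c2@2 c3@2 c4@2, authorship ..
After op 4 (move_right): buffer="tp" (len 2), cursors c1@2 c2@2 c3@2 c4@2, authorship ..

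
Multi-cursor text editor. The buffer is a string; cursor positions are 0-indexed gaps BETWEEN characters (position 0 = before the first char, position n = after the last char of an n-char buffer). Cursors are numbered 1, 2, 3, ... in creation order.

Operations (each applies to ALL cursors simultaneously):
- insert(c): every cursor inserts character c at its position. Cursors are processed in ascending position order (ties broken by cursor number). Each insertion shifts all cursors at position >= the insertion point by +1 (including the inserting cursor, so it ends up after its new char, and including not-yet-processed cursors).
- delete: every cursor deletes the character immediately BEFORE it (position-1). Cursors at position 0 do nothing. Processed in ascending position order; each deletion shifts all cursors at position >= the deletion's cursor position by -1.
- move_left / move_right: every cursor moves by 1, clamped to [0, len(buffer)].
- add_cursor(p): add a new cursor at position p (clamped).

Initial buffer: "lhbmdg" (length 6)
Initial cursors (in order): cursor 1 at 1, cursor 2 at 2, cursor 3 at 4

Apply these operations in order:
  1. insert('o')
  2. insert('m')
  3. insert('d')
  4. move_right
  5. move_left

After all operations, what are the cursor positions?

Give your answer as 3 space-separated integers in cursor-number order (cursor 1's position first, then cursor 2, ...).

Answer: 4 8 13

Derivation:
After op 1 (insert('o')): buffer="lohobmodg" (len 9), cursors c1@2 c2@4 c3@7, authorship .1.2..3..
After op 2 (insert('m')): buffer="lomhombmomdg" (len 12), cursors c1@3 c2@6 c3@10, authorship .11.22..33..
After op 3 (insert('d')): buffer="lomdhomdbmomddg" (len 15), cursors c1@4 c2@8 c3@13, authorship .111.222..333..
After op 4 (move_right): buffer="lomdhomdbmomddg" (len 15), cursors c1@5 c2@9 c3@14, authorship .111.222..333..
After op 5 (move_left): buffer="lomdhomdbmomddg" (len 15), cursors c1@4 c2@8 c3@13, authorship .111.222..333..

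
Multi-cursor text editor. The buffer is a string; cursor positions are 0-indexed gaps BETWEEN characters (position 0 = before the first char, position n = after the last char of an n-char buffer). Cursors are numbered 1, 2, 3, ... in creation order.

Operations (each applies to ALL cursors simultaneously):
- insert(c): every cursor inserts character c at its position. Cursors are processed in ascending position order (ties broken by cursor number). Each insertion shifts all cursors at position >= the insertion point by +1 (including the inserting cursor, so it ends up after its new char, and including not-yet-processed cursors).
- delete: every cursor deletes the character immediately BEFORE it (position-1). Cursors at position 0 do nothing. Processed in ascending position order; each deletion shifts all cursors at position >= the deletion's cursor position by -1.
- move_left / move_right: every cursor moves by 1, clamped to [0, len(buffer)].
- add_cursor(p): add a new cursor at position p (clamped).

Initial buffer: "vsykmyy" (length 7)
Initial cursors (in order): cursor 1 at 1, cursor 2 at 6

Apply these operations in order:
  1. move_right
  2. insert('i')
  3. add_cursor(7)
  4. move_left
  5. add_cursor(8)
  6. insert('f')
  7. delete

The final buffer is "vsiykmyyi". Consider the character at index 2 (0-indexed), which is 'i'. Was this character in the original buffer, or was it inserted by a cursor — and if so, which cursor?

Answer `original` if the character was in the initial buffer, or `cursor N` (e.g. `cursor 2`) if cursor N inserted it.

After op 1 (move_right): buffer="vsykmyy" (len 7), cursors c1@2 c2@7, authorship .......
After op 2 (insert('i')): buffer="vsiykmyyi" (len 9), cursors c1@3 c2@9, authorship ..1.....2
After op 3 (add_cursor(7)): buffer="vsiykmyyi" (len 9), cursors c1@3 c3@7 c2@9, authorship ..1.....2
After op 4 (move_left): buffer="vsiykmyyi" (len 9), cursors c1@2 c3@6 c2@8, authorship ..1.....2
After op 5 (add_cursor(8)): buffer="vsiykmyyi" (len 9), cursors c1@2 c3@6 c2@8 c4@8, authorship ..1.....2
After op 6 (insert('f')): buffer="vsfiykmfyyffi" (len 13), cursors c1@3 c3@8 c2@12 c4@12, authorship ..11...3..242
After op 7 (delete): buffer="vsiykmyyi" (len 9), cursors c1@2 c3@6 c2@8 c4@8, authorship ..1.....2
Authorship (.=original, N=cursor N): . . 1 . . . . . 2
Index 2: author = 1

Answer: cursor 1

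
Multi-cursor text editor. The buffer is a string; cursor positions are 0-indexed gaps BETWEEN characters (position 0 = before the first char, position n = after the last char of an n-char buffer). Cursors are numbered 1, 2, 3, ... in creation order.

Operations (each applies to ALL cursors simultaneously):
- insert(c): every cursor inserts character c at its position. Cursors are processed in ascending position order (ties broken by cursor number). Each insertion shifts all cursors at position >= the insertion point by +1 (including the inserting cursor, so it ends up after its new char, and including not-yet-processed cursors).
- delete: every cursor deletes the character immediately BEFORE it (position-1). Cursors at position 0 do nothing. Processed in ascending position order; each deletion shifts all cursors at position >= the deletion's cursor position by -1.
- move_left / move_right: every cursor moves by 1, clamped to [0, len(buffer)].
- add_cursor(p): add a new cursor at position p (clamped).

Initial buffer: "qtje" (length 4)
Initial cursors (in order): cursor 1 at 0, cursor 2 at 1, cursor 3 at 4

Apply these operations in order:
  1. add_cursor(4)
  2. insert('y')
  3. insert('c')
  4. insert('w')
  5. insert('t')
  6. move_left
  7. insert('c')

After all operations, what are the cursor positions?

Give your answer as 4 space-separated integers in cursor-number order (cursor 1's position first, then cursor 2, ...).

After op 1 (add_cursor(4)): buffer="qtje" (len 4), cursors c1@0 c2@1 c3@4 c4@4, authorship ....
After op 2 (insert('y')): buffer="yqytjeyy" (len 8), cursors c1@1 c2@3 c3@8 c4@8, authorship 1.2...34
After op 3 (insert('c')): buffer="ycqyctjeyycc" (len 12), cursors c1@2 c2@5 c3@12 c4@12, authorship 11.22...3434
After op 4 (insert('w')): buffer="ycwqycwtjeyyccww" (len 16), cursors c1@3 c2@7 c3@16 c4@16, authorship 111.222...343434
After op 5 (insert('t')): buffer="ycwtqycwttjeyyccwwtt" (len 20), cursors c1@4 c2@9 c3@20 c4@20, authorship 1111.2222...34343434
After op 6 (move_left): buffer="ycwtqycwttjeyyccwwtt" (len 20), cursors c1@3 c2@8 c3@19 c4@19, authorship 1111.2222...34343434
After op 7 (insert('c')): buffer="ycwctqycwcttjeyyccwwtcct" (len 24), cursors c1@4 c2@10 c3@23 c4@23, authorship 11111.22222...3434343344

Answer: 4 10 23 23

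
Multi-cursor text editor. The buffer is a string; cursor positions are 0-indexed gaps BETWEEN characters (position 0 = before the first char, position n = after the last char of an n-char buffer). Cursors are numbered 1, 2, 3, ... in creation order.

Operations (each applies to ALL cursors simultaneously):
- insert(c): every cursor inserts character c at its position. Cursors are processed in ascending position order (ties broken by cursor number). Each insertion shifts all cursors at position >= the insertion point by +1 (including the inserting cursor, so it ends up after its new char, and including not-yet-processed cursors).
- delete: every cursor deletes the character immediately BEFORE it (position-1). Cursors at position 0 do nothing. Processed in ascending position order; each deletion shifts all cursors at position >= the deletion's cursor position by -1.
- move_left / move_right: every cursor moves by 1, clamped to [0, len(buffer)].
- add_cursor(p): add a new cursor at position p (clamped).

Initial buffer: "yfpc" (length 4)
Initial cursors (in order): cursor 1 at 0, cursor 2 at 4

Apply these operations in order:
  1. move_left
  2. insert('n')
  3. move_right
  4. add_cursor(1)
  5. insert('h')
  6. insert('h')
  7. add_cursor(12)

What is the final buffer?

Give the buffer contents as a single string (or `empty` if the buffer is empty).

Answer: nhhyhhfpnchh

Derivation:
After op 1 (move_left): buffer="yfpc" (len 4), cursors c1@0 c2@3, authorship ....
After op 2 (insert('n')): buffer="nyfpnc" (len 6), cursors c1@1 c2@5, authorship 1...2.
After op 3 (move_right): buffer="nyfpnc" (len 6), cursors c1@2 c2@6, authorship 1...2.
After op 4 (add_cursor(1)): buffer="nyfpnc" (len 6), cursors c3@1 c1@2 c2@6, authorship 1...2.
After op 5 (insert('h')): buffer="nhyhfpnch" (len 9), cursors c3@2 c1@4 c2@9, authorship 13.1..2.2
After op 6 (insert('h')): buffer="nhhyhhfpnchh" (len 12), cursors c3@3 c1@6 c2@12, authorship 133.11..2.22
After op 7 (add_cursor(12)): buffer="nhhyhhfpnchh" (len 12), cursors c3@3 c1@6 c2@12 c4@12, authorship 133.11..2.22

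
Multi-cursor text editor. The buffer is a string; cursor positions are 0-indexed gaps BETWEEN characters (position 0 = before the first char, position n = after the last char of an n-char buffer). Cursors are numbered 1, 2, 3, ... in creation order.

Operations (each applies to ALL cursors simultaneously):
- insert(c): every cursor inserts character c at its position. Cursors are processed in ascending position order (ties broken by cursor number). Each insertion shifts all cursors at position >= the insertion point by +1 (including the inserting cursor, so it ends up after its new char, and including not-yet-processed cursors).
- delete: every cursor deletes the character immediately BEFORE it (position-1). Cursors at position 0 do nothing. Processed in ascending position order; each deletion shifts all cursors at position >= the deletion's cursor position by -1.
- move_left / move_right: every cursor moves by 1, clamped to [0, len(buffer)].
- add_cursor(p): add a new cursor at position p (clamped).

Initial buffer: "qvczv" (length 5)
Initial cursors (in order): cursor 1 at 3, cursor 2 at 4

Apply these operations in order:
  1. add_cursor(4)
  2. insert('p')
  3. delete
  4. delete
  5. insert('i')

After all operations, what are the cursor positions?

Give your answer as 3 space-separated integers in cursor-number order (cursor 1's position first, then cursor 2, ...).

Answer: 4 4 4

Derivation:
After op 1 (add_cursor(4)): buffer="qvczv" (len 5), cursors c1@3 c2@4 c3@4, authorship .....
After op 2 (insert('p')): buffer="qvcpzppv" (len 8), cursors c1@4 c2@7 c3@7, authorship ...1.23.
After op 3 (delete): buffer="qvczv" (len 5), cursors c1@3 c2@4 c3@4, authorship .....
After op 4 (delete): buffer="qv" (len 2), cursors c1@1 c2@1 c3@1, authorship ..
After op 5 (insert('i')): buffer="qiiiv" (len 5), cursors c1@4 c2@4 c3@4, authorship .123.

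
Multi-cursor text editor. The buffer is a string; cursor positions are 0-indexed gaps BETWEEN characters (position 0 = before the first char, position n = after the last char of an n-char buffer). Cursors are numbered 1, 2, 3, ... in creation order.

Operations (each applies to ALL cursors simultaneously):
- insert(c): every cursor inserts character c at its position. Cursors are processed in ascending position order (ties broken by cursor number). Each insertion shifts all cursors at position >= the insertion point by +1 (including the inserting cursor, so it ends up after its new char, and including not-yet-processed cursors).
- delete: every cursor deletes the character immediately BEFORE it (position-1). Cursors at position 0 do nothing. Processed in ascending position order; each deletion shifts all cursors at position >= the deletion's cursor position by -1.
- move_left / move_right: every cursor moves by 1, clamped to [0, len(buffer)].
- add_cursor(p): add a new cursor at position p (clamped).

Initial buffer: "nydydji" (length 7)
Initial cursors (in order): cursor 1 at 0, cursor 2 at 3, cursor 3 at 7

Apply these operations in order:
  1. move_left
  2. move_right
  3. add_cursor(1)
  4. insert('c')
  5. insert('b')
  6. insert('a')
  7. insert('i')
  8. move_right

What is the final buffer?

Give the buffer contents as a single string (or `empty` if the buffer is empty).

After op 1 (move_left): buffer="nydydji" (len 7), cursors c1@0 c2@2 c3@6, authorship .......
After op 2 (move_right): buffer="nydydji" (len 7), cursors c1@1 c2@3 c3@7, authorship .......
After op 3 (add_cursor(1)): buffer="nydydji" (len 7), cursors c1@1 c4@1 c2@3 c3@7, authorship .......
After op 4 (insert('c')): buffer="nccydcydjic" (len 11), cursors c1@3 c4@3 c2@6 c3@11, authorship .14..2....3
After op 5 (insert('b')): buffer="nccbbydcbydjicb" (len 15), cursors c1@5 c4@5 c2@9 c3@15, authorship .1414..22....33
After op 6 (insert('a')): buffer="nccbbaaydcbaydjicba" (len 19), cursors c1@7 c4@7 c2@12 c3@19, authorship .141414..222....333
After op 7 (insert('i')): buffer="nccbbaaiiydcbaiydjicbai" (len 23), cursors c1@9 c4@9 c2@15 c3@23, authorship .14141414..2222....3333
After op 8 (move_right): buffer="nccbbaaiiydcbaiydjicbai" (len 23), cursors c1@10 c4@10 c2@16 c3@23, authorship .14141414..2222....3333

Answer: nccbbaaiiydcbaiydjicbai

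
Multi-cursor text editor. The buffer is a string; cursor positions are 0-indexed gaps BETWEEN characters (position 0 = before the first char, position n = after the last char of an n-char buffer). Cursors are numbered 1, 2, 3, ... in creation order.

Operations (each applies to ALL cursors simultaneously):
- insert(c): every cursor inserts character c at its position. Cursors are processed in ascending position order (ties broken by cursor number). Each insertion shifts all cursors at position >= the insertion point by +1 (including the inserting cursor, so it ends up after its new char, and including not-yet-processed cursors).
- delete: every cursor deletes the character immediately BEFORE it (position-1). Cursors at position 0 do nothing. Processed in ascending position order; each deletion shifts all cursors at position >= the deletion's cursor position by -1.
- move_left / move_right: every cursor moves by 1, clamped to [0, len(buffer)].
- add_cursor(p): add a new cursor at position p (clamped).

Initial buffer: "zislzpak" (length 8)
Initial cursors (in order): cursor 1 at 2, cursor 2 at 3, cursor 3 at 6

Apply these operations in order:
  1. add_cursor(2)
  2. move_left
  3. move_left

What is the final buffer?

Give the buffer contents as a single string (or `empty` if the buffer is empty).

Answer: zislzpak

Derivation:
After op 1 (add_cursor(2)): buffer="zislzpak" (len 8), cursors c1@2 c4@2 c2@3 c3@6, authorship ........
After op 2 (move_left): buffer="zislzpak" (len 8), cursors c1@1 c4@1 c2@2 c3@5, authorship ........
After op 3 (move_left): buffer="zislzpak" (len 8), cursors c1@0 c4@0 c2@1 c3@4, authorship ........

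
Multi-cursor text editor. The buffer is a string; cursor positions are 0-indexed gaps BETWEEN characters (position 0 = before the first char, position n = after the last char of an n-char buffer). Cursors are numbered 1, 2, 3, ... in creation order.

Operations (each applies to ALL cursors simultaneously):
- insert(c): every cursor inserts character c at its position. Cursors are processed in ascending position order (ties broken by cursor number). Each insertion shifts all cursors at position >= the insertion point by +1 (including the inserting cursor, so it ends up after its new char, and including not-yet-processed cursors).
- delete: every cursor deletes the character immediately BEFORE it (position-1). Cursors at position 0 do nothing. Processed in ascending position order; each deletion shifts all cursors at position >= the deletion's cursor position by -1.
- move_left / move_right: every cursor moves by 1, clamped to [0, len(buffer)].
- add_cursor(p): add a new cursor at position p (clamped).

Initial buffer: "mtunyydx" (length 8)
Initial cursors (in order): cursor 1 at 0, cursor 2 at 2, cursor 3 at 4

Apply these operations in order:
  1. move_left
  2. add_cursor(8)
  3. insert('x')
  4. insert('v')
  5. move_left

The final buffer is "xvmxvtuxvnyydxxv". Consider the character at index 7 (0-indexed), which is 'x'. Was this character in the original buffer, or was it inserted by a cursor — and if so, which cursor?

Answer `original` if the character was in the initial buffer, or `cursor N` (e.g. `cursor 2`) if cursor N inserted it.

After op 1 (move_left): buffer="mtunyydx" (len 8), cursors c1@0 c2@1 c3@3, authorship ........
After op 2 (add_cursor(8)): buffer="mtunyydx" (len 8), cursors c1@0 c2@1 c3@3 c4@8, authorship ........
After op 3 (insert('x')): buffer="xmxtuxnyydxx" (len 12), cursors c1@1 c2@3 c3@6 c4@12, authorship 1.2..3.....4
After op 4 (insert('v')): buffer="xvmxvtuxvnyydxxv" (len 16), cursors c1@2 c2@5 c3@9 c4@16, authorship 11.22..33.....44
After op 5 (move_left): buffer="xvmxvtuxvnyydxxv" (len 16), cursors c1@1 c2@4 c3@8 c4@15, authorship 11.22..33.....44
Authorship (.=original, N=cursor N): 1 1 . 2 2 . . 3 3 . . . . . 4 4
Index 7: author = 3

Answer: cursor 3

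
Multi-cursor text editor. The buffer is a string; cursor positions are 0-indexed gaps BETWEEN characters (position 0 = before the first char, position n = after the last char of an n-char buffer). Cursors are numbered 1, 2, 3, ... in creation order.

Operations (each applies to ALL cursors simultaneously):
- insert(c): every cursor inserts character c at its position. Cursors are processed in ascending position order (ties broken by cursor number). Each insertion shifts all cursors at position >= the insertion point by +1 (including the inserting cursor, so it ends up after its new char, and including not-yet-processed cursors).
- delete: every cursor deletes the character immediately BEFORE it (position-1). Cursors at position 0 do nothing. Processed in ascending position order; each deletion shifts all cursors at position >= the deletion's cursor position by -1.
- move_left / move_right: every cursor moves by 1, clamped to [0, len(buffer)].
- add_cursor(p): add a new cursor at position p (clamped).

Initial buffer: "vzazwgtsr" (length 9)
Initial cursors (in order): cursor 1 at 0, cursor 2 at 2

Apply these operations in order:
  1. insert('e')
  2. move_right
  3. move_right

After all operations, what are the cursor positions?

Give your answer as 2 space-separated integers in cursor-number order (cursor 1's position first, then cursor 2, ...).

Answer: 3 6

Derivation:
After op 1 (insert('e')): buffer="evzeazwgtsr" (len 11), cursors c1@1 c2@4, authorship 1..2.......
After op 2 (move_right): buffer="evzeazwgtsr" (len 11), cursors c1@2 c2@5, authorship 1..2.......
After op 3 (move_right): buffer="evzeazwgtsr" (len 11), cursors c1@3 c2@6, authorship 1..2.......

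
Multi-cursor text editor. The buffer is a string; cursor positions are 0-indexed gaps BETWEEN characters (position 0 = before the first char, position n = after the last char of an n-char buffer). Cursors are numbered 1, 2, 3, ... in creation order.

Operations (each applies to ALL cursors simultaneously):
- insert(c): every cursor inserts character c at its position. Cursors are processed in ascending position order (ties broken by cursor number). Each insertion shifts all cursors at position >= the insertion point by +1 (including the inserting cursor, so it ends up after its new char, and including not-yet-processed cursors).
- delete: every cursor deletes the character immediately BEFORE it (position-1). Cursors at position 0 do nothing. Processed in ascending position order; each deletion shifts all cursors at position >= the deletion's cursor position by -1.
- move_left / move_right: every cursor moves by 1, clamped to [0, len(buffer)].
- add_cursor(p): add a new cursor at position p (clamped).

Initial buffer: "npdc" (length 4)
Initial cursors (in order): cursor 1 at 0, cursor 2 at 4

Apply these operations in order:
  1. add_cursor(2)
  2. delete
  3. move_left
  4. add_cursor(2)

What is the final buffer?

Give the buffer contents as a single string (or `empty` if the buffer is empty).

Answer: nd

Derivation:
After op 1 (add_cursor(2)): buffer="npdc" (len 4), cursors c1@0 c3@2 c2@4, authorship ....
After op 2 (delete): buffer="nd" (len 2), cursors c1@0 c3@1 c2@2, authorship ..
After op 3 (move_left): buffer="nd" (len 2), cursors c1@0 c3@0 c2@1, authorship ..
After op 4 (add_cursor(2)): buffer="nd" (len 2), cursors c1@0 c3@0 c2@1 c4@2, authorship ..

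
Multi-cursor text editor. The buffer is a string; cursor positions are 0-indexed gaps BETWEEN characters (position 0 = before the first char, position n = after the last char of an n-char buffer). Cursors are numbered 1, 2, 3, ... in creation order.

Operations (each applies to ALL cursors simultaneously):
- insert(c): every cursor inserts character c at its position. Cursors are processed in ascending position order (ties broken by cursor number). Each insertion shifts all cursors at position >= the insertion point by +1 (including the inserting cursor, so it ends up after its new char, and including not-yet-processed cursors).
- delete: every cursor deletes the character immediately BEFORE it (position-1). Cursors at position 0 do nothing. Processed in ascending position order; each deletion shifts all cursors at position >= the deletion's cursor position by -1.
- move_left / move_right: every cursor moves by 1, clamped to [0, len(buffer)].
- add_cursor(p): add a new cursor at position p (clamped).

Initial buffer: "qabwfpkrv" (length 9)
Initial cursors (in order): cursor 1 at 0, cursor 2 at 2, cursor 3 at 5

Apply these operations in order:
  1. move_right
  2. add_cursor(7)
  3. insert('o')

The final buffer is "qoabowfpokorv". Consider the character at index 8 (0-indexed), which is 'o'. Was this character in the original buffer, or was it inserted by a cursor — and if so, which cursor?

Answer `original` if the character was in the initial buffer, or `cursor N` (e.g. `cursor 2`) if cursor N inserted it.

After op 1 (move_right): buffer="qabwfpkrv" (len 9), cursors c1@1 c2@3 c3@6, authorship .........
After op 2 (add_cursor(7)): buffer="qabwfpkrv" (len 9), cursors c1@1 c2@3 c3@6 c4@7, authorship .........
After op 3 (insert('o')): buffer="qoabowfpokorv" (len 13), cursors c1@2 c2@5 c3@9 c4@11, authorship .1..2...3.4..
Authorship (.=original, N=cursor N): . 1 . . 2 . . . 3 . 4 . .
Index 8: author = 3

Answer: cursor 3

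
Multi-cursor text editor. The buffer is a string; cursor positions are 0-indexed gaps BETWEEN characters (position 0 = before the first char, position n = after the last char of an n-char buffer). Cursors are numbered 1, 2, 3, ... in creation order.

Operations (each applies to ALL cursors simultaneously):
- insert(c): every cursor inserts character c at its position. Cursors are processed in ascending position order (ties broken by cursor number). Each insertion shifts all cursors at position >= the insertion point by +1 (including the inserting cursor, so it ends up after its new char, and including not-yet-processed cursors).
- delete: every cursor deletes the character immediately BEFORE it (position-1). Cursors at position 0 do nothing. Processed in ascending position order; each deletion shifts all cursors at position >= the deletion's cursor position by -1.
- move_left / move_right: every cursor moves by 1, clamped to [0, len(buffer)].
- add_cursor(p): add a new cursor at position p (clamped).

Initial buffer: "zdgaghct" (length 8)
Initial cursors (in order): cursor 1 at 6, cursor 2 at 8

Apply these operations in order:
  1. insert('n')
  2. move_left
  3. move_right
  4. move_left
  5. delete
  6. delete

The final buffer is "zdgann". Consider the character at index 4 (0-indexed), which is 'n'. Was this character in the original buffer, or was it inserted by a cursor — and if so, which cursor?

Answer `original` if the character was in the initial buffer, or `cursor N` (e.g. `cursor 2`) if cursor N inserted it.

Answer: cursor 1

Derivation:
After op 1 (insert('n')): buffer="zdgaghnctn" (len 10), cursors c1@7 c2@10, authorship ......1..2
After op 2 (move_left): buffer="zdgaghnctn" (len 10), cursors c1@6 c2@9, authorship ......1..2
After op 3 (move_right): buffer="zdgaghnctn" (len 10), cursors c1@7 c2@10, authorship ......1..2
After op 4 (move_left): buffer="zdgaghnctn" (len 10), cursors c1@6 c2@9, authorship ......1..2
After op 5 (delete): buffer="zdgagncn" (len 8), cursors c1@5 c2@7, authorship .....1.2
After op 6 (delete): buffer="zdgann" (len 6), cursors c1@4 c2@5, authorship ....12
Authorship (.=original, N=cursor N): . . . . 1 2
Index 4: author = 1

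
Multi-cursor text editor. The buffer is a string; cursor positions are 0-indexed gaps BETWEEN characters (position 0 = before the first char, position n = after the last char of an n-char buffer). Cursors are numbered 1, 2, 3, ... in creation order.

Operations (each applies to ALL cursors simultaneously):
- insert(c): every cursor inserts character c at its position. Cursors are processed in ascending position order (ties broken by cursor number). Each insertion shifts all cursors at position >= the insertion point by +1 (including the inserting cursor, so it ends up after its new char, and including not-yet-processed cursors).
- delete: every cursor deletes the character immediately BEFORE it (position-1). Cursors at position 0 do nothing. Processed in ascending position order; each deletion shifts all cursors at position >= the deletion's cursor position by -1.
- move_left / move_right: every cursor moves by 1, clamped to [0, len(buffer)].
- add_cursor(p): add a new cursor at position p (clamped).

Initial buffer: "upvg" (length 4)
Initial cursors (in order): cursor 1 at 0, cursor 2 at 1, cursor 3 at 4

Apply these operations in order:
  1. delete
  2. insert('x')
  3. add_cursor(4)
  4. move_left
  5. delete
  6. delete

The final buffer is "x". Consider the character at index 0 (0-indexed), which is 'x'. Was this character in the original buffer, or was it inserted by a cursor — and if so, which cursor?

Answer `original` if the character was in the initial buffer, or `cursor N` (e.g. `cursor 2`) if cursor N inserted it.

After op 1 (delete): buffer="pv" (len 2), cursors c1@0 c2@0 c3@2, authorship ..
After op 2 (insert('x')): buffer="xxpvx" (len 5), cursors c1@2 c2@2 c3@5, authorship 12..3
After op 3 (add_cursor(4)): buffer="xxpvx" (len 5), cursors c1@2 c2@2 c4@4 c3@5, authorship 12..3
After op 4 (move_left): buffer="xxpvx" (len 5), cursors c1@1 c2@1 c4@3 c3@4, authorship 12..3
After op 5 (delete): buffer="xx" (len 2), cursors c1@0 c2@0 c3@1 c4@1, authorship 23
After op 6 (delete): buffer="x" (len 1), cursors c1@0 c2@0 c3@0 c4@0, authorship 3
Authorship (.=original, N=cursor N): 3
Index 0: author = 3

Answer: cursor 3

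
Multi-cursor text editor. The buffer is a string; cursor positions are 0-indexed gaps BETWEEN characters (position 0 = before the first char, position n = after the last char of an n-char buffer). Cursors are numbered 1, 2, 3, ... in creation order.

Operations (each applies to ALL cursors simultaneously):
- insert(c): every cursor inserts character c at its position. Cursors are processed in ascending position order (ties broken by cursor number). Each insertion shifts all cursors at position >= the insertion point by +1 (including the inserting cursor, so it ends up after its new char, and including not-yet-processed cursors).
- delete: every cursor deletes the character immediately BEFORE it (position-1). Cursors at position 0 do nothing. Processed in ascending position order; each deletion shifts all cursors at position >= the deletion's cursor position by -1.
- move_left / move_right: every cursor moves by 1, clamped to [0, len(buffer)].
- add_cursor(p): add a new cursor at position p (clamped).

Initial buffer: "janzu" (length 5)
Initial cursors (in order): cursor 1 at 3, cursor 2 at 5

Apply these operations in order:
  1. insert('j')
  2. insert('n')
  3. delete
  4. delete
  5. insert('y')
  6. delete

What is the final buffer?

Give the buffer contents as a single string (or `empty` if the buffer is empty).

Answer: janzu

Derivation:
After op 1 (insert('j')): buffer="janjzuj" (len 7), cursors c1@4 c2@7, authorship ...1..2
After op 2 (insert('n')): buffer="janjnzujn" (len 9), cursors c1@5 c2@9, authorship ...11..22
After op 3 (delete): buffer="janjzuj" (len 7), cursors c1@4 c2@7, authorship ...1..2
After op 4 (delete): buffer="janzu" (len 5), cursors c1@3 c2@5, authorship .....
After op 5 (insert('y')): buffer="janyzuy" (len 7), cursors c1@4 c2@7, authorship ...1..2
After op 6 (delete): buffer="janzu" (len 5), cursors c1@3 c2@5, authorship .....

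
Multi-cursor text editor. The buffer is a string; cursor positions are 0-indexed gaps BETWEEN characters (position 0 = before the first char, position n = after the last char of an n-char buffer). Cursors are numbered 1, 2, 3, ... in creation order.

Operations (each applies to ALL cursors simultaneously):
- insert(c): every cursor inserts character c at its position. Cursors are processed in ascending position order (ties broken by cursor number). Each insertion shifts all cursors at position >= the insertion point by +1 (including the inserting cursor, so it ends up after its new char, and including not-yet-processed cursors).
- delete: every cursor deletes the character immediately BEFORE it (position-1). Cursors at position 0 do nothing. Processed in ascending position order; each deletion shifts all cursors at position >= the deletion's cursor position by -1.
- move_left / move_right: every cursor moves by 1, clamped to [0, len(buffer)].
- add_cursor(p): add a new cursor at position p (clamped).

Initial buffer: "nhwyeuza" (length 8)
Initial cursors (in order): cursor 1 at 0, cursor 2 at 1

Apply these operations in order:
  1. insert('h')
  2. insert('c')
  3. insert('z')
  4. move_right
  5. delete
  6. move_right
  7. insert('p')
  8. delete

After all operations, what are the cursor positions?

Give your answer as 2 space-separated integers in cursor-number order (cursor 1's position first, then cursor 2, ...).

After op 1 (insert('h')): buffer="hnhhwyeuza" (len 10), cursors c1@1 c2@3, authorship 1.2.......
After op 2 (insert('c')): buffer="hcnhchwyeuza" (len 12), cursors c1@2 c2@5, authorship 11.22.......
After op 3 (insert('z')): buffer="hcznhczhwyeuza" (len 14), cursors c1@3 c2@7, authorship 111.222.......
After op 4 (move_right): buffer="hcznhczhwyeuza" (len 14), cursors c1@4 c2@8, authorship 111.222.......
After op 5 (delete): buffer="hczhczwyeuza" (len 12), cursors c1@3 c2@6, authorship 111222......
After op 6 (move_right): buffer="hczhczwyeuza" (len 12), cursors c1@4 c2@7, authorship 111222......
After op 7 (insert('p')): buffer="hczhpczwpyeuza" (len 14), cursors c1@5 c2@9, authorship 1112122.2.....
After op 8 (delete): buffer="hczhczwyeuza" (len 12), cursors c1@4 c2@7, authorship 111222......

Answer: 4 7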